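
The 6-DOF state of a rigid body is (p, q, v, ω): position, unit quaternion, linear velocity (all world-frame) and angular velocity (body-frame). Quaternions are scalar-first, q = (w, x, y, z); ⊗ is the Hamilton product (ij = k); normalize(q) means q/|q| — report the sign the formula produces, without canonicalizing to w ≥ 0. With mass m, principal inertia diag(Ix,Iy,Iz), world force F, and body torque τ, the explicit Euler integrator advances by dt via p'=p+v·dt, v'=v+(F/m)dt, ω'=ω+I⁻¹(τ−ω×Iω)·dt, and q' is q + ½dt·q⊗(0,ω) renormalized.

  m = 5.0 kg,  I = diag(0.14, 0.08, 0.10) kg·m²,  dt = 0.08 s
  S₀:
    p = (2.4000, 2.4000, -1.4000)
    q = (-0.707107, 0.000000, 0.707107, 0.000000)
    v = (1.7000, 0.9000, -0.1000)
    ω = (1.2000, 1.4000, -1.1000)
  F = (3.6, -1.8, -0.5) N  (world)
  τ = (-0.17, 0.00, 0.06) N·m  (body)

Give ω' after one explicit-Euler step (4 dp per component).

ω' = (1.1205, 1.4528, -0.9714)

angular accel α = (-0.9943, 0.6600, 1.6080)
new body rate ω' = (1.1205, 1.4528, -0.9714)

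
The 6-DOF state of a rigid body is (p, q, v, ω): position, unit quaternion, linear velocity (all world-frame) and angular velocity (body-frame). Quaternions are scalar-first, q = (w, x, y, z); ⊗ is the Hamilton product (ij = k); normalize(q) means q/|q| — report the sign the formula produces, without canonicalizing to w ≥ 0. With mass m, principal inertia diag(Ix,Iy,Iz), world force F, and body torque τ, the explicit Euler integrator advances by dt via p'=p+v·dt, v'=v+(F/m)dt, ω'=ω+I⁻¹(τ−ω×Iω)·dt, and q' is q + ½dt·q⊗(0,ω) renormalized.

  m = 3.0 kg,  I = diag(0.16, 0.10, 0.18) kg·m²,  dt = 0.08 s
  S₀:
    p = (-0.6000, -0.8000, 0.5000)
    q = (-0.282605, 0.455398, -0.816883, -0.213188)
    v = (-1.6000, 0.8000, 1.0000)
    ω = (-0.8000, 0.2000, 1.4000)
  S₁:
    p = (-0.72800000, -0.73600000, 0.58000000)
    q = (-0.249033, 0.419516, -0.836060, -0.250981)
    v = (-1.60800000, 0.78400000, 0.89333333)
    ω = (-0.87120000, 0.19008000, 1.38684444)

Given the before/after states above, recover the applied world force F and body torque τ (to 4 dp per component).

ω₁ − ω₀ = (-0.07120000, -0.00992000, -0.01315556)
τ = I·(Δω/dt) + ω₀×(Iω₀) = (-0.1200, 0.0100, -0.0200)
v₁ − v₀ = (-0.00800000, -0.01600000, -0.10666667)
m·(v₁−v₀)/dt = (-0.3000, -0.6000, -4.0000)

F = (-0.3000, -0.6000, -4.0000)
τ = (-0.1200, 0.0100, -0.0200)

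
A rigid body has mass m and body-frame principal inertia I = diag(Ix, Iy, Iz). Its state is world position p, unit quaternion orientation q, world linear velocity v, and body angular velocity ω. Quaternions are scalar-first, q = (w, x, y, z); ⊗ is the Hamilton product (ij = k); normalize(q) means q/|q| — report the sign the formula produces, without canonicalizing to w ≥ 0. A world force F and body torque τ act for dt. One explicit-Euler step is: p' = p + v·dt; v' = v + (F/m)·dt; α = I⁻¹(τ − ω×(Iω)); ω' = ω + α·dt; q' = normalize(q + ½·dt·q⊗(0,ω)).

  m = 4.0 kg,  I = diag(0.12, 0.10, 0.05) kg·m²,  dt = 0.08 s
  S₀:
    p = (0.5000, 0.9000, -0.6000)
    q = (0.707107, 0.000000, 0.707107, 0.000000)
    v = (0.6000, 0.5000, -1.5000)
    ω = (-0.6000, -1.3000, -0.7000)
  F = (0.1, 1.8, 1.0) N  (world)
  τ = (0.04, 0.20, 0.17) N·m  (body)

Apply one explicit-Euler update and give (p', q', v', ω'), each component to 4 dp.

gyro term ω×Iω = (-0.0455, 0.0294, -0.0156)
α = I⁻¹(τ − ω×Iω) = (0.7125, 1.7060, 3.7120)
new body rate ω' = (-0.5430, -1.1635, -0.4030)
Hamilton product q⊗(0,ω) = (0.9192391, -0.9192391, -0.9192391, -0.0707107)
updated quaternion q' = (0.7424, -0.0367, 0.6690, -0.0028)
p' = p + v·dt = (0.5480, 0.9400, -0.7200)
new velocity v' = (0.6020, 0.5360, -1.4800)

p' = (0.5480, 0.9400, -0.7200)
q' = (0.7424, -0.0367, 0.6690, -0.0028)
v' = (0.6020, 0.5360, -1.4800)
ω' = (-0.5430, -1.1635, -0.4030)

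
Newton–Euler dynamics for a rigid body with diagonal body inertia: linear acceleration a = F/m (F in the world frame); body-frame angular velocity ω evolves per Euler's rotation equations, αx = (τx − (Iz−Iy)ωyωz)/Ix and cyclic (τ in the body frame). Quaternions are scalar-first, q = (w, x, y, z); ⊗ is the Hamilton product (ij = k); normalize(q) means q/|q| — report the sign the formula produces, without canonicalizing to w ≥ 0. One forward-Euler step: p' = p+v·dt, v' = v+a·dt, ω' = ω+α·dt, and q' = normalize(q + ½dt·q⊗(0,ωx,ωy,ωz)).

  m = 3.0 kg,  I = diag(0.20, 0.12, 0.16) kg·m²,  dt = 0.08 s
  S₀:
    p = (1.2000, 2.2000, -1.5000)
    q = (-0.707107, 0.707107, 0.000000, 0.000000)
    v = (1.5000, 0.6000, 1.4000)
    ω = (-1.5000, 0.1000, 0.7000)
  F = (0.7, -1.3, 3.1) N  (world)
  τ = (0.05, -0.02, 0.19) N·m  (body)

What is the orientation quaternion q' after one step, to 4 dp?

Hamilton product q⊗(0,ω) = (1.0606605, 1.0606605, -0.5656856, -0.4242642)
updated quaternion q' = (-0.6632, 0.7479, -0.0226, -0.0169)

q' = (-0.6632, 0.7479, -0.0226, -0.0169)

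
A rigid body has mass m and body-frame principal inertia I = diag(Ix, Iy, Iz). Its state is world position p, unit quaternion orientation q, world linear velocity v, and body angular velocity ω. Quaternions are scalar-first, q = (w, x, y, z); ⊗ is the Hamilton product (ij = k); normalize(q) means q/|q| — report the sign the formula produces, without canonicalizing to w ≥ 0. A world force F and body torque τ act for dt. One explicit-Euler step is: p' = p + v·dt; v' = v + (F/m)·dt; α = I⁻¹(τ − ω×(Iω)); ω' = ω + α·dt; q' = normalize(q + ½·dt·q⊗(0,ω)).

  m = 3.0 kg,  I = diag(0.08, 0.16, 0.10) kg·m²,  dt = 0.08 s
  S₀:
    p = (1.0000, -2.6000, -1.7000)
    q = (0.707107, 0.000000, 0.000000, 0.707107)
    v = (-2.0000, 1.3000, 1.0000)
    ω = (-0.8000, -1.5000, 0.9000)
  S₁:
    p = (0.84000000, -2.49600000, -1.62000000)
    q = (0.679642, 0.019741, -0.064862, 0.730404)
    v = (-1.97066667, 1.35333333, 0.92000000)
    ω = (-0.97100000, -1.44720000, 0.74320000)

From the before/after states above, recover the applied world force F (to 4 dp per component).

F = (1.1000, 2.0000, -3.0000)

Δv = v₁−v₀ = (0.02933333, 0.05333333, -0.08000000)
F = m·Δv/dt = (1.1000, 2.0000, -3.0000)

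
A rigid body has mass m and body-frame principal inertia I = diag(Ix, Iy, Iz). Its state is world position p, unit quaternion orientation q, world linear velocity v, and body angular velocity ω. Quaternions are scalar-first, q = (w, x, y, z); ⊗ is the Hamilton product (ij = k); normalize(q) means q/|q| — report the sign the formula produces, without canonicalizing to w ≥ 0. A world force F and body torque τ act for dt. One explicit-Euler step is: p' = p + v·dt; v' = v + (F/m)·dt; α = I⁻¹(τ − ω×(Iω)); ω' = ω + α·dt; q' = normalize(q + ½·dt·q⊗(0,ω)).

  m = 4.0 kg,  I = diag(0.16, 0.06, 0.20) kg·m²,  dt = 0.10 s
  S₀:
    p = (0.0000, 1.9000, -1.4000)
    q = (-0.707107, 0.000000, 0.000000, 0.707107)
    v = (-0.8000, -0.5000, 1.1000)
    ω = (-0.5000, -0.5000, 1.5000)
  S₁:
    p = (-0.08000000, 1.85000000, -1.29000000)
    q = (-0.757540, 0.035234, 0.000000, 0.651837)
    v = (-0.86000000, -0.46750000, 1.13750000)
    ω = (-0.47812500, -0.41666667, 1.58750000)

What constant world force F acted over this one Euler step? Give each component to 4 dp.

F = (-2.4000, 1.3000, 1.5000)

Δv = v₁−v₀ = (-0.06000000, 0.03250000, 0.03750000)
F = m·Δv/dt = (-2.4000, 1.3000, 1.5000)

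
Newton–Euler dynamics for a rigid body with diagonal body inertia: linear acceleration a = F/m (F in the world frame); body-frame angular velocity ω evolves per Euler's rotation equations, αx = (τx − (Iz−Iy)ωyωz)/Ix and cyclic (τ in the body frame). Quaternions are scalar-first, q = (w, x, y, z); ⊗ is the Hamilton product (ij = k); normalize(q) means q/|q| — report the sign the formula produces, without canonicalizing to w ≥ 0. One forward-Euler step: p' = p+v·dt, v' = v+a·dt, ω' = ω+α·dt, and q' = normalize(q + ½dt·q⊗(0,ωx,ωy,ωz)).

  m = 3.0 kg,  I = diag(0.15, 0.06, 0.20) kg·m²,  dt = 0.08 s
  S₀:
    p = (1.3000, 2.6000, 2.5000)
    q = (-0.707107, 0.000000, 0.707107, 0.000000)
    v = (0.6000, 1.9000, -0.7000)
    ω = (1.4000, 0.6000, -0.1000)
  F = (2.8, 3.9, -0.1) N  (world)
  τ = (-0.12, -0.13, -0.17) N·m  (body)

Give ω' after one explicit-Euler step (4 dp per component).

α = I⁻¹(τ − ω×Iω) = (-0.7440, -2.2833, -0.4720)
ω + α·dt = (1.3405, 0.4173, -0.1378)

ω' = (1.3405, 0.4173, -0.1378)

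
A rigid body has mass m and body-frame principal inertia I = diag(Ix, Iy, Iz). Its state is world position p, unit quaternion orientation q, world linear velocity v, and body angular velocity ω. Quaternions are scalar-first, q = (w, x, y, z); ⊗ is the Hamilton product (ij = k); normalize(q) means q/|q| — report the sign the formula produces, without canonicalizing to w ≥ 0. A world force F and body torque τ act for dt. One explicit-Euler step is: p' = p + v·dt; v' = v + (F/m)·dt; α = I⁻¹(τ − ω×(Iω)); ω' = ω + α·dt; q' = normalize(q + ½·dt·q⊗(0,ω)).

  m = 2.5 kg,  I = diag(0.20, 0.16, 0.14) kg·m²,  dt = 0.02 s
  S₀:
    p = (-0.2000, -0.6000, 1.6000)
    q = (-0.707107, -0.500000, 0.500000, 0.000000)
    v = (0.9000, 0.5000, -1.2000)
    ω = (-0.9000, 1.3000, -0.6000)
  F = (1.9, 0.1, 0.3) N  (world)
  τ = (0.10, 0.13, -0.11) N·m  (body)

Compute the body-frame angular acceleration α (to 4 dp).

precession coupling ω×(Iω) = (0.0156, 0.0324, 0.0468)
(τ − ω×Iω)/I = (0.4220, 0.6100, -1.1200)

α = (0.4220, 0.6100, -1.1200)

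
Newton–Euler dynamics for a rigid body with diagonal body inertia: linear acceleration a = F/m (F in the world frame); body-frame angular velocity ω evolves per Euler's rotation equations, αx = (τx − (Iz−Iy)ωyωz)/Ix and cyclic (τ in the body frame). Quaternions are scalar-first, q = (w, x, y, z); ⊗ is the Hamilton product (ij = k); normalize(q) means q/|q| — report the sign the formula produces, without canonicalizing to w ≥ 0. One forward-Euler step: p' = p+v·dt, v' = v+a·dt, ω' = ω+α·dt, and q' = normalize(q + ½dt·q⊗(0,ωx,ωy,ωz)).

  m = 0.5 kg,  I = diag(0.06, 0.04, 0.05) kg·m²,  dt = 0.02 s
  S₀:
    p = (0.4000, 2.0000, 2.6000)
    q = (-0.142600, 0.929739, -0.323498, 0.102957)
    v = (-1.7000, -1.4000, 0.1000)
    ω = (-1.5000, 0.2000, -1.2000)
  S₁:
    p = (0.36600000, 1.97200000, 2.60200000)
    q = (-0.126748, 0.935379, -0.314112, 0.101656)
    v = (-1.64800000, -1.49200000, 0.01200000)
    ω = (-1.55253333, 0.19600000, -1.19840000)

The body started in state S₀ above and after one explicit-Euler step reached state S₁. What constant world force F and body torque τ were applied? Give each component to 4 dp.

F = (1.3000, -2.3000, -2.2000)
τ = (-0.1600, 0.0100, 0.0100)

velocity change Δv = (0.05200000, -0.09200000, -0.08800000)
F = m·Δv/dt = (1.3000, -2.3000, -2.2000)
rate change Δω = (-0.05253333, -0.00400000, 0.00160000)
ω₀×(Iω₀) = (-0.0024, 0.0180, 0.0060)
applied torque τ = (-0.1600, 0.0100, 0.0100)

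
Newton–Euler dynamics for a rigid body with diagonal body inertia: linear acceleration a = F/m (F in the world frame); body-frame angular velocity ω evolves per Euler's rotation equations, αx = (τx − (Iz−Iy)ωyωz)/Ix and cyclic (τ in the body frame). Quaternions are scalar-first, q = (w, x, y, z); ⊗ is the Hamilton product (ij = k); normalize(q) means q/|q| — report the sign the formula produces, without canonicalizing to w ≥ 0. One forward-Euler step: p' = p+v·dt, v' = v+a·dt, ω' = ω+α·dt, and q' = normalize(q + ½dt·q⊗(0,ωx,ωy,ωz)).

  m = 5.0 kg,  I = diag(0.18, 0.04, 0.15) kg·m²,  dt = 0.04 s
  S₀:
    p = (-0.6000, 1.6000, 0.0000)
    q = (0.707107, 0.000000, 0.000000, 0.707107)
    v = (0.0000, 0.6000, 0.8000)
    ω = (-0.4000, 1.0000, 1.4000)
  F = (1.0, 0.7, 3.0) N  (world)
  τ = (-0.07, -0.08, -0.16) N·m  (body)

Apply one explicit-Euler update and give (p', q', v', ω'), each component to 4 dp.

p' = (-0.6000, 1.6240, 0.0320)
q' = (0.6869, -0.0198, 0.0085, 0.7265)
v' = (0.0080, 0.6056, 0.8240)
ω' = (-0.4498, 0.9368, 1.3424)

a = (0.2000, 0.1400, 0.6000)
p' = p + v·dt = (-0.6000, 1.6240, 0.0320)
v' = v + a·dt = (0.0080, 0.6056, 0.8240)
precession coupling ω×(Iω) = (0.1540, -0.0168, 0.0560)
α = I⁻¹(τ − ω×Iω) = (-1.2444, -1.5800, -1.4400)
ω + α·dt = (-0.4498, 0.9368, 1.3424)
q⊗(0,ω) = (-0.9899498, -0.9899498, 0.4242642, 0.9899498)
q' = normalize(q + ½dt·q⊗(0,ω)) = (0.6869, -0.0198, 0.0085, 0.7265)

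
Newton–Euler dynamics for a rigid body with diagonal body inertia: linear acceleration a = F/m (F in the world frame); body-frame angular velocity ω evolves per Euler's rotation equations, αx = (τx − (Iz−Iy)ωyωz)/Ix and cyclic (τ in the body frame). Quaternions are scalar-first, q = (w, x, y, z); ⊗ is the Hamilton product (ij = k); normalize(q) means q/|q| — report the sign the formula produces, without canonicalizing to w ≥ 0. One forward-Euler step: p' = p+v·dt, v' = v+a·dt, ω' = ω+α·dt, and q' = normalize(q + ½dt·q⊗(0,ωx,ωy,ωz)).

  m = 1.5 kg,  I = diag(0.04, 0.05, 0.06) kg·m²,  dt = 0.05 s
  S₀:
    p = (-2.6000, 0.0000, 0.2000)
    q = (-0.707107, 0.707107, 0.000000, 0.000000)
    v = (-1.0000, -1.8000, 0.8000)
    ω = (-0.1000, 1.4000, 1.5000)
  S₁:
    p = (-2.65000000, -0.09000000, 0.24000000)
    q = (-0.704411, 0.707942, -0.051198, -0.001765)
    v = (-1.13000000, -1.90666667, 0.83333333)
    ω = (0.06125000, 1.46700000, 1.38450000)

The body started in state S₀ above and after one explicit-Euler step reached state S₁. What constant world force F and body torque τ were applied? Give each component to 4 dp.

Δω = ω₁−ω₀ = (0.16125000, 0.06700000, -0.11550000)
I·α + gyro = (0.1500, 0.0700, -0.1400)
velocity change Δv = (-0.13000000, -0.10666667, 0.03333333)
m·(v₁−v₀)/dt = (-3.9000, -3.2000, 1.0000)

F = (-3.9000, -3.2000, 1.0000)
τ = (0.1500, 0.0700, -0.1400)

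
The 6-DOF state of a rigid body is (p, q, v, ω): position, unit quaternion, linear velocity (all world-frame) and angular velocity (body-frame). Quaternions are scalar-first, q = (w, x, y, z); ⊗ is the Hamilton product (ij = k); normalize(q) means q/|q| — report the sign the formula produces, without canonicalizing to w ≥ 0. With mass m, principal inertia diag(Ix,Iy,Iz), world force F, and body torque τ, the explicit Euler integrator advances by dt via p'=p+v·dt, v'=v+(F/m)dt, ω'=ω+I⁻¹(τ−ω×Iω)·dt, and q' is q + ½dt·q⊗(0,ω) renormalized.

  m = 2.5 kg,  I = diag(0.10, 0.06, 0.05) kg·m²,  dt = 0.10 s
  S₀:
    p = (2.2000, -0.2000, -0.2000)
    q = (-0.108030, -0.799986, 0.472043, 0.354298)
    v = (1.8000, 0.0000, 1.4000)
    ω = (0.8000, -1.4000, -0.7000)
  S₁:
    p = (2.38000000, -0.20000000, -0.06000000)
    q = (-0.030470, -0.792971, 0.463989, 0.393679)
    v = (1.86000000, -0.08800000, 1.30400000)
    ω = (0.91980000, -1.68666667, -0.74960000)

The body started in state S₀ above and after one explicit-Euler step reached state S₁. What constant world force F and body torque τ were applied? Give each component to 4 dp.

v₁ − v₀ = (0.06000000, -0.08800000, -0.09600000)
applied force F = (1.5000, -2.2000, -2.4000)
ω₁ − ω₀ = (0.11980000, -0.28666667, -0.04960000)
precession coupling = (-0.0098, -0.0280, 0.0448)
applied torque τ = (0.1100, -0.2000, 0.0200)

F = (1.5000, -2.2000, -2.4000)
τ = (0.1100, -0.2000, 0.0200)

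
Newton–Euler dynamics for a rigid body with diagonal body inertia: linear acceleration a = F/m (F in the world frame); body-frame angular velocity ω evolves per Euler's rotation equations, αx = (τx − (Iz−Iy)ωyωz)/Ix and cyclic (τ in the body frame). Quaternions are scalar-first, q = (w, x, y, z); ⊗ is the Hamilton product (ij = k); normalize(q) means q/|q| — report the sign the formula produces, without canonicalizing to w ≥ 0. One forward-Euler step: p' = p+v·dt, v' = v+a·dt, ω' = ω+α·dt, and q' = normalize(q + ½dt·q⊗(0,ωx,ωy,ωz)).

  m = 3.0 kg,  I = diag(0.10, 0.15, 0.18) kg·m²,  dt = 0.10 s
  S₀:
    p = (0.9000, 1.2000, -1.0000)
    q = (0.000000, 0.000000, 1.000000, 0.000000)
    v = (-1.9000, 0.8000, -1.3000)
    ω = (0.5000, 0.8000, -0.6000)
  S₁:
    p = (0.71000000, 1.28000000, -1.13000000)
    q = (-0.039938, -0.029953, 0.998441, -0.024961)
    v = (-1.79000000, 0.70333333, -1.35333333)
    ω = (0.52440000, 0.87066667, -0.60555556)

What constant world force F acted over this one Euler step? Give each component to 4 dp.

Δv = v₁−v₀ = (0.11000000, -0.09666667, -0.05333333)
applied force F = (3.3000, -2.9000, -1.6000)

F = (3.3000, -2.9000, -1.6000)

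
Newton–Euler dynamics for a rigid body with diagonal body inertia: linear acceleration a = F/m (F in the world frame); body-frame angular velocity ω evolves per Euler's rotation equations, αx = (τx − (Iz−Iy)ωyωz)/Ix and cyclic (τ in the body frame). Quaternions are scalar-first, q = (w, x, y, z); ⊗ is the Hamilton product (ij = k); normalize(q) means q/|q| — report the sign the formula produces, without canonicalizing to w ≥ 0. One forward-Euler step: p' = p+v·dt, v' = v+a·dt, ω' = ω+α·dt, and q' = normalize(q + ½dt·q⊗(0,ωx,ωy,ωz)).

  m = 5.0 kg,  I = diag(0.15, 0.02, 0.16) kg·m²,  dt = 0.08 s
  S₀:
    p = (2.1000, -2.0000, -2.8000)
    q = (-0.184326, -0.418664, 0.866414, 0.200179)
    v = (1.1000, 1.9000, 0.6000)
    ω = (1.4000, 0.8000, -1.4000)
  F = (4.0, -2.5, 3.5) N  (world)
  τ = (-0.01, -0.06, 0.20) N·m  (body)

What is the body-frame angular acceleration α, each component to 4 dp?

gyro term ω×Iω = (-0.1568, 0.0196, -0.1456)
angular accel α = (0.9787, -3.9800, 2.1600)

α = (0.9787, -3.9800, 2.1600)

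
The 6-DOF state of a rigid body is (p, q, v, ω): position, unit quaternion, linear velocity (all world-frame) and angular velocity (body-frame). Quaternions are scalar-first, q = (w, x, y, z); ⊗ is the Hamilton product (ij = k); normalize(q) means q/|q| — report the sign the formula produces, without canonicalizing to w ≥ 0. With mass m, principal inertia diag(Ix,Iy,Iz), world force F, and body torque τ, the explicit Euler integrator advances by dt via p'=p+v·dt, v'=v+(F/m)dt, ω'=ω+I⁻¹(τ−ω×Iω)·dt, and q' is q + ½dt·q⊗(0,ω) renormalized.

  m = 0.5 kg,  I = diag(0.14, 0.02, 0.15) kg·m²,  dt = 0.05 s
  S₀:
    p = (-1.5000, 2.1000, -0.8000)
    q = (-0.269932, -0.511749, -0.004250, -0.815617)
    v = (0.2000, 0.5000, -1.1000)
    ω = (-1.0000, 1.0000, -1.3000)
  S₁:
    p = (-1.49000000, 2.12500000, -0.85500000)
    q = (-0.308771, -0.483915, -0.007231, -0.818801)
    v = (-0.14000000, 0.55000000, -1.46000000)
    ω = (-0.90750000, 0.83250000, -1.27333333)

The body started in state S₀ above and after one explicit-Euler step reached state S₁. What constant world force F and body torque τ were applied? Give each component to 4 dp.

F = (-3.4000, 0.5000, -3.6000)
τ = (0.0900, -0.0800, 0.2000)

Δω = ω₁−ω₀ = (0.09250000, -0.16750000, 0.02666667)
precession coupling = (-0.1690, -0.0130, 0.1200)
applied torque τ = (0.0900, -0.0800, 0.2000)
velocity change Δv = (-0.34000000, 0.05000000, -0.36000000)
applied force F = (-3.4000, 0.5000, -3.6000)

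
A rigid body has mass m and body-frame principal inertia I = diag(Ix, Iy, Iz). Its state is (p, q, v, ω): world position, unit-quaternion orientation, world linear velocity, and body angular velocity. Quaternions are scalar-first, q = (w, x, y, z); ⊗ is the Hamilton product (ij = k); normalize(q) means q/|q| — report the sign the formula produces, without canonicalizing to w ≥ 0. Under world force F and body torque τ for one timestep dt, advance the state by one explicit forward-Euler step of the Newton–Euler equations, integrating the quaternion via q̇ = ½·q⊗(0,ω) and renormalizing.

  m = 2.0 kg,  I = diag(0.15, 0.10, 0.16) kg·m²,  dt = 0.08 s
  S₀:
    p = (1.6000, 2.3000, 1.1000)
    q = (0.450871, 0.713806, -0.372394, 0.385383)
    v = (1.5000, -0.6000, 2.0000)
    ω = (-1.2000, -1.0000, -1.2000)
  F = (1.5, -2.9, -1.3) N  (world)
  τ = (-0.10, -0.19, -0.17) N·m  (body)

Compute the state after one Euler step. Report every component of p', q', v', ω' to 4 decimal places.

p' = (1.7200, 2.2520, 1.2600)
q' = (0.4872, 0.7232, -0.3735, 0.3163)
v' = (1.5600, -0.7160, 1.9480)
ω' = (-1.2917, -1.1405, -1.2550)

ω×(Iω) gyroscopic = (0.0720, -0.0144, -0.0600)
(τ − ω×Iω)/I = (-1.1467, -1.7560, -0.6875)
ω + α·dt = (-1.2917, -1.1405, -1.2550)
2q̇ = q⊗(0,ω) = (0.9466328, 0.2912106, -0.0567634, -1.7017240)
q' = normalize(q + ½dt·q⊗(0,ω)) = (0.4872, 0.7232, -0.3735, 0.3163)
a = F/m = (0.7500, -1.4500, -0.6500)
p' = p + v·dt = (1.7200, 2.2520, 1.2600)
v' = v + a·dt = (1.5600, -0.7160, 1.9480)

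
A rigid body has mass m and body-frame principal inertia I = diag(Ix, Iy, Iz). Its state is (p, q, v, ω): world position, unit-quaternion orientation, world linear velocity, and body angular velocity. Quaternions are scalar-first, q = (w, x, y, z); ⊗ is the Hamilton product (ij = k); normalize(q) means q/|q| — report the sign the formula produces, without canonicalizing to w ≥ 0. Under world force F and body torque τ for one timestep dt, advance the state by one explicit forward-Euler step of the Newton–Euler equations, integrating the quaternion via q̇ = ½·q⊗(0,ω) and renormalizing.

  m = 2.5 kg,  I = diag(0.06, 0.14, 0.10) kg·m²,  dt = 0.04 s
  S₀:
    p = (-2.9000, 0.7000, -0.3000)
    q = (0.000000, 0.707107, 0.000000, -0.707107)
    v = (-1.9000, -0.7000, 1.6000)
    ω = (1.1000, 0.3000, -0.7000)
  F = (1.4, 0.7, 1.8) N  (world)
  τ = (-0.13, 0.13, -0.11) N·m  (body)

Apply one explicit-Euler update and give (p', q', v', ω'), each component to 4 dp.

a = F/m = (0.5600, 0.2800, 0.7200)
p' = p + v·dt = (-2.9760, 0.6720, -0.2360)
v' = v + a·dt = (-1.8776, -0.6888, 1.6288)
(τ − ω×Iω)/I = (-2.3067, 0.7086, -1.3640)
new body rate ω' = (1.0077, 0.3283, -0.7546)
2q̇ = q⊗(0,ω) = (-1.2727926, 0.2121321, -0.2828428, 0.2121321)
updated quaternion q' = (-0.0254, 0.7111, -0.0057, -0.7026)

p' = (-2.9760, 0.6720, -0.2360)
q' = (-0.0254, 0.7111, -0.0057, -0.7026)
v' = (-1.8776, -0.6888, 1.6288)
ω' = (1.0077, 0.3283, -0.7546)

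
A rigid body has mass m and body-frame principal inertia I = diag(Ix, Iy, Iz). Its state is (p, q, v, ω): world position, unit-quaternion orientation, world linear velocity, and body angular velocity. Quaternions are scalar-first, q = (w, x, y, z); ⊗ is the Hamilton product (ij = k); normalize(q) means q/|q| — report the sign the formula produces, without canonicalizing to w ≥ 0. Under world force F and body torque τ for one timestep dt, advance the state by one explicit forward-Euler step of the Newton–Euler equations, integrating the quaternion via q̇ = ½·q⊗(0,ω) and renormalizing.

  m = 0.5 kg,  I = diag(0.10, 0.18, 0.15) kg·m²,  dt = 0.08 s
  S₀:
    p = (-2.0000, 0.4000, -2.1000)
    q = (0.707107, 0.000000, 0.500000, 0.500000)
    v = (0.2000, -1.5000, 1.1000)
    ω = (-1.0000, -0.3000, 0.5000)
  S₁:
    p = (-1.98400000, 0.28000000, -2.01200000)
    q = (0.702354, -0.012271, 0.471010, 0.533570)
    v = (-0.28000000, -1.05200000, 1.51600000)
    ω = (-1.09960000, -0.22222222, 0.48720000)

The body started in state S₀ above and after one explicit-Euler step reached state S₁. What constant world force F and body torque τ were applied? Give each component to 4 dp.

F = (-3.0000, 2.8000, 2.6000)
τ = (-0.1200, 0.2000, 0.0000)

Δv = v₁−v₀ = (-0.48000000, 0.44800000, 0.41600000)
applied force F = (-3.0000, 2.8000, 2.6000)
Δω = ω₁−ω₀ = (-0.09960000, 0.07777778, -0.01280000)
precession coupling = (0.0045, 0.0250, 0.0240)
applied torque τ = (-0.1200, 0.2000, 0.0000)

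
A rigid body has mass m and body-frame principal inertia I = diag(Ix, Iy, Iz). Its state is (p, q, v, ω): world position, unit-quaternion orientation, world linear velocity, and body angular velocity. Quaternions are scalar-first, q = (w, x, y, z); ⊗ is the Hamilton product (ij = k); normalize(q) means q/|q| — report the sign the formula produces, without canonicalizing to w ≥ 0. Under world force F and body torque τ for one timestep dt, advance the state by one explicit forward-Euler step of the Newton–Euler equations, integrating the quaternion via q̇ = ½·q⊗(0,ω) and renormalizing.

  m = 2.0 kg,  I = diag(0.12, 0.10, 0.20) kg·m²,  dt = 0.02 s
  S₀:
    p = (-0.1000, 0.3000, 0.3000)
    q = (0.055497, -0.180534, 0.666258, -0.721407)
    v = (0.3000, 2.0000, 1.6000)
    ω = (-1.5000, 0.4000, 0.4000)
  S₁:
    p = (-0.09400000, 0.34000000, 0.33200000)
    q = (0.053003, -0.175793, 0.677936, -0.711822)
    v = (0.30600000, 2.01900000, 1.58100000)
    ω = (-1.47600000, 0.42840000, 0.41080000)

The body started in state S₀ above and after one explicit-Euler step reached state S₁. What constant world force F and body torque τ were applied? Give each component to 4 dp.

F = (0.6000, 1.9000, -1.9000)
τ = (0.1600, 0.1900, 0.1200)

Δω = ω₁−ω₀ = (0.02400000, 0.02840000, 0.01080000)
precession coupling = (0.0160, 0.0480, 0.0120)
I·α + gyro = (0.1600, 0.1900, 0.1200)
v₁ − v₀ = (0.00600000, 0.01900000, -0.01900000)
F = m·Δv/dt = (0.6000, 1.9000, -1.9000)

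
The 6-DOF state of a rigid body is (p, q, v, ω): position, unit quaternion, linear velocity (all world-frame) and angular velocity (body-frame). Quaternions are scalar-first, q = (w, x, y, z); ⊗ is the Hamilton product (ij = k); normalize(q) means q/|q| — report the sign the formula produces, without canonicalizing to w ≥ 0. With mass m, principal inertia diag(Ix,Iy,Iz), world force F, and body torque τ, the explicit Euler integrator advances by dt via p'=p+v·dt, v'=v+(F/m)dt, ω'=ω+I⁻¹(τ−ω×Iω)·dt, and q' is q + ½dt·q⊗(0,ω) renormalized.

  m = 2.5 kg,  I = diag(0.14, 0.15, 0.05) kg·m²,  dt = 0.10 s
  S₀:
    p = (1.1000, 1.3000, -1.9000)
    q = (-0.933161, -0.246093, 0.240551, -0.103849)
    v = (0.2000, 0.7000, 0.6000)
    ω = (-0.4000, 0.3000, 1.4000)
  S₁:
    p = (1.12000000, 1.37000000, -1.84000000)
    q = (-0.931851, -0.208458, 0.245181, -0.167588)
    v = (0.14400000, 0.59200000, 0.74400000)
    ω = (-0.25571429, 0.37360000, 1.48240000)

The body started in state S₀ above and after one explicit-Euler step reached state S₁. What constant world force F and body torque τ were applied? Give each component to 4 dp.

Δv = v₁−v₀ = (-0.05600000, -0.10800000, 0.14400000)
applied force F = (-1.4000, -2.7000, 3.6000)
rate change Δω = (0.14428571, 0.07360000, 0.08240000)
I·α + gyro = (0.1600, 0.0600, 0.0400)

F = (-1.4000, -2.7000, 3.6000)
τ = (0.1600, 0.0600, 0.0400)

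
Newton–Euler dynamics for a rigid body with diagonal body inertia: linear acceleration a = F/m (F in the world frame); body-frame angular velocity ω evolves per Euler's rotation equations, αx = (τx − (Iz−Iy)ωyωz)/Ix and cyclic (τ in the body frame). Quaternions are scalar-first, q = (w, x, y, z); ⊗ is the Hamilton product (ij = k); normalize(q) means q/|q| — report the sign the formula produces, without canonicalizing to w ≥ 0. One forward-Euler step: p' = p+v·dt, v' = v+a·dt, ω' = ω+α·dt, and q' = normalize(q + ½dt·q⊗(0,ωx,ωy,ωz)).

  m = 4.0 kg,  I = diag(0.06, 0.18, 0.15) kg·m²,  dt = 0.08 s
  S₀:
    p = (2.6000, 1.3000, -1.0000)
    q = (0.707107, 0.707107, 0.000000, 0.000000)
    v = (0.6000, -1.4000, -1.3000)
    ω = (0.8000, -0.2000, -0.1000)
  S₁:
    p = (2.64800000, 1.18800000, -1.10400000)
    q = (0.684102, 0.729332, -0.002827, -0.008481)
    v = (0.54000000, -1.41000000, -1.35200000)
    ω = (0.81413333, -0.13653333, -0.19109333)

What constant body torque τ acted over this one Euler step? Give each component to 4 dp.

Δω = ω₁−ω₀ = (0.01413333, 0.06346667, -0.09109333)
I·α + gyro = (0.0100, 0.1500, -0.1900)

τ = (0.0100, 0.1500, -0.1900)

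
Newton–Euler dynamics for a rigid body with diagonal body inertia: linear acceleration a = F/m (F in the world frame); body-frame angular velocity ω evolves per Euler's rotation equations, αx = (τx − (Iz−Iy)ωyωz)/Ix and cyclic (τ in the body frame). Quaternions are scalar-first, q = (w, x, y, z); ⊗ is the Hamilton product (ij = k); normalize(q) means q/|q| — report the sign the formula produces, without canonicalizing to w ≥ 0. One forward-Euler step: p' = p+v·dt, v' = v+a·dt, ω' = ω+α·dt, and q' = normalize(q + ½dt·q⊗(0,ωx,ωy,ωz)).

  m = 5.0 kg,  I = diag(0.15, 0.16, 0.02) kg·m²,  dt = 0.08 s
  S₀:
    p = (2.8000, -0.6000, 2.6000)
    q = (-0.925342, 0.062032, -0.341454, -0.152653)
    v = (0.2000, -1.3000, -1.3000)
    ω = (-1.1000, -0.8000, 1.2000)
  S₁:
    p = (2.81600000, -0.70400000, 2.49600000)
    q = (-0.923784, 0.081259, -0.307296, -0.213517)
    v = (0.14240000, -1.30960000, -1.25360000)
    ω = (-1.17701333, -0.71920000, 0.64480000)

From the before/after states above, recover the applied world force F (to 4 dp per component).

v₁ − v₀ = (-0.05760000, -0.00960000, 0.04640000)
applied force F = (-3.6000, -0.6000, 2.9000)

F = (-3.6000, -0.6000, 2.9000)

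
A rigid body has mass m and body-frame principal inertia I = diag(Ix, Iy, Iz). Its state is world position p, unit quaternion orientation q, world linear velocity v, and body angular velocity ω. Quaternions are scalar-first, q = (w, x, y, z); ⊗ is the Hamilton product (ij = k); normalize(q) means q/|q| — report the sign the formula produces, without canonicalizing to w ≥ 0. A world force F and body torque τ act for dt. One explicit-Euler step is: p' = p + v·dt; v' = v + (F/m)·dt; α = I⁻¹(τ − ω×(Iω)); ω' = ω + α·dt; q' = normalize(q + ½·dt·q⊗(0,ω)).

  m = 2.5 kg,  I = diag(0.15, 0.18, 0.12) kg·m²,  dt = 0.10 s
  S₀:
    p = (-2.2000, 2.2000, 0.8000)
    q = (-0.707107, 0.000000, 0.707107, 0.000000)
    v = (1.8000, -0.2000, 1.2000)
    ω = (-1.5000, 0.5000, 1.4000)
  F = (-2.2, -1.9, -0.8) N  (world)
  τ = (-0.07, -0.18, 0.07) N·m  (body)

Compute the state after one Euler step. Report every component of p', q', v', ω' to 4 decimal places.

p' = (-2.0200, 2.1800, 0.9200)
q' = (-0.7208, 0.1020, 0.6856, 0.0035)
v' = (1.7120, -0.2760, 1.1680)
ω' = (-1.5187, 0.4350, 1.4771)

a = (-0.8800, -0.7600, -0.3200)
p + v·dt = (-2.0200, 2.1800, 0.9200)
v + (F/m)dt = (1.7120, -0.2760, 1.1680)
precession coupling ω×(Iω) = (-0.0420, -0.0630, -0.0225)
angular accel α = (-0.1867, -0.6500, 0.7708)
new body rate ω' = (-1.5187, 0.4350, 1.4771)
2q̇ = q⊗(0,ω) = (-0.3535535, 2.0506103, -0.3535535, 0.0707107)
q + ½dt·q⊗(0,ω), renormalized = (-0.7208, 0.1020, 0.6856, 0.0035)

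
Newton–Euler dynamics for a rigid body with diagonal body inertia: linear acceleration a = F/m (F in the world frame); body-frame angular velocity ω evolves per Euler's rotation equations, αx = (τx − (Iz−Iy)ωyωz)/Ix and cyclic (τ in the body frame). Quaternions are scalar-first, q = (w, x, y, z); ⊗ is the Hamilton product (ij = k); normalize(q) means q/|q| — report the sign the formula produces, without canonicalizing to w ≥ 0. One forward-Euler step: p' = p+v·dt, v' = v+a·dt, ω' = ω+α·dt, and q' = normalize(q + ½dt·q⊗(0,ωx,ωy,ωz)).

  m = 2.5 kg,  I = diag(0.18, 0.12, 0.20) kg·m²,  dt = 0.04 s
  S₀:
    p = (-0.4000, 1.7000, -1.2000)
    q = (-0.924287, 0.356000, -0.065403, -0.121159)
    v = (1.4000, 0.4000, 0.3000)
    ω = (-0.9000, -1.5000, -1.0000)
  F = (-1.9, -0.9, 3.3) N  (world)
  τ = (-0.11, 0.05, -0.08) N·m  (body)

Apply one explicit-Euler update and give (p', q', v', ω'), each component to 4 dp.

p' = (-0.3440, 1.7160, -1.1880)
q' = (-0.9215, 0.3700, -0.0284, -0.1144)
v' = (1.3696, 0.3856, 0.3528)
ω' = (-0.9511, -1.4773, -0.9998)

angular accel α = (-1.2778, 0.5667, 0.0050)
ω + α·dt = (-0.9511, -1.4773, -0.9998)
Hamilton product q⊗(0,ω) = (0.1011365, 0.7155228, 1.8514736, 0.3314243)
q + ½dt·q⊗(0,ω), renormalized = (-0.9215, 0.3700, -0.0284, -0.1144)
linear accel F/m = (-0.7600, -0.3600, 1.3200)
p' = p + v·dt = (-0.3440, 1.7160, -1.1880)
new velocity v' = (1.3696, 0.3856, 0.3528)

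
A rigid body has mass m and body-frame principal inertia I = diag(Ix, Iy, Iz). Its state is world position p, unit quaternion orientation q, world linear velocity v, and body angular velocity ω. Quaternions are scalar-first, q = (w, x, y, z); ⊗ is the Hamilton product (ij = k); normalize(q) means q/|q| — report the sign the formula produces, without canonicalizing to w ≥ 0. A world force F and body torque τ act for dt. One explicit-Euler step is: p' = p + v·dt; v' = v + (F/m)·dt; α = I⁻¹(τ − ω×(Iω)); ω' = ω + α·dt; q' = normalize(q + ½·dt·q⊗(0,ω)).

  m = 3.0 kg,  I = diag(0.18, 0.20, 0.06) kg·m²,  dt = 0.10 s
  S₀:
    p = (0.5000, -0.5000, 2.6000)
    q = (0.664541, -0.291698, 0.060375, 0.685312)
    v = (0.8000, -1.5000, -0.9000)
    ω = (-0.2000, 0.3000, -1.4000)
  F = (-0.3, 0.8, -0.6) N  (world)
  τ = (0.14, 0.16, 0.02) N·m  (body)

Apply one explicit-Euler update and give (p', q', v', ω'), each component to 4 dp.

ω×(Iω) gyroscopic = (0.0588, 0.0336, -0.0012)
(τ − ω×Iω)/I = (0.4511, 0.6320, 0.3533)
ω' = ω + α·dt = (-0.1549, 0.3632, -1.3647)
2q̇ = q⊗(0,ω) = (0.8829847, -0.4230268, -0.3460773, -1.0057918)
q' = normalize(q + ½dt·q⊗(0,ω)) = (0.7068, -0.3120, 0.0430, 0.6334)
a = F/m = (-0.1000, 0.2667, -0.2000)
p' = p + v·dt = (0.5800, -0.6500, 2.5100)
v' = v + a·dt = (0.7900, -1.4733, -0.9200)

p' = (0.5800, -0.6500, 2.5100)
q' = (0.7068, -0.3120, 0.0430, 0.6334)
v' = (0.7900, -1.4733, -0.9200)
ω' = (-0.1549, 0.3632, -1.3647)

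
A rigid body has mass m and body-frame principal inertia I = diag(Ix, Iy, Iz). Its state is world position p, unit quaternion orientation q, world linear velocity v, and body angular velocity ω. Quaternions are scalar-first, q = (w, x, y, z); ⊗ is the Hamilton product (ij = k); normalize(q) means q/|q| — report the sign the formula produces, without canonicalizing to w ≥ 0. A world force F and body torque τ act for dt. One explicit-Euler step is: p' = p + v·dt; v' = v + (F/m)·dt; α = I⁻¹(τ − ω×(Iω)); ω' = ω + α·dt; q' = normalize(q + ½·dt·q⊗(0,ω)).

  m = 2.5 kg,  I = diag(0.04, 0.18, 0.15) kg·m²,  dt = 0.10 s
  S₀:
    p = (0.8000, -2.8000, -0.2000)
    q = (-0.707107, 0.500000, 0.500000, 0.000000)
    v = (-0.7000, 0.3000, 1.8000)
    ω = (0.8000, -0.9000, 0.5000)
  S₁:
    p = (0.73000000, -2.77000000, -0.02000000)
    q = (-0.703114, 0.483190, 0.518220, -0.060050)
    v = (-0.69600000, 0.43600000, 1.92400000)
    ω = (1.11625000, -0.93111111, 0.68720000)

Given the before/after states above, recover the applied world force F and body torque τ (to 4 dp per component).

v₁ − v₀ = (0.00400000, 0.13600000, 0.12400000)
F = m·Δv/dt = (0.1000, 3.4000, 3.1000)
rate change Δω = (0.31625000, -0.03111111, 0.18720000)
precession coupling = (0.0135, -0.0440, -0.1008)
applied torque τ = (0.1400, -0.1000, 0.1800)

F = (0.1000, 3.4000, 3.1000)
τ = (0.1400, -0.1000, 0.1800)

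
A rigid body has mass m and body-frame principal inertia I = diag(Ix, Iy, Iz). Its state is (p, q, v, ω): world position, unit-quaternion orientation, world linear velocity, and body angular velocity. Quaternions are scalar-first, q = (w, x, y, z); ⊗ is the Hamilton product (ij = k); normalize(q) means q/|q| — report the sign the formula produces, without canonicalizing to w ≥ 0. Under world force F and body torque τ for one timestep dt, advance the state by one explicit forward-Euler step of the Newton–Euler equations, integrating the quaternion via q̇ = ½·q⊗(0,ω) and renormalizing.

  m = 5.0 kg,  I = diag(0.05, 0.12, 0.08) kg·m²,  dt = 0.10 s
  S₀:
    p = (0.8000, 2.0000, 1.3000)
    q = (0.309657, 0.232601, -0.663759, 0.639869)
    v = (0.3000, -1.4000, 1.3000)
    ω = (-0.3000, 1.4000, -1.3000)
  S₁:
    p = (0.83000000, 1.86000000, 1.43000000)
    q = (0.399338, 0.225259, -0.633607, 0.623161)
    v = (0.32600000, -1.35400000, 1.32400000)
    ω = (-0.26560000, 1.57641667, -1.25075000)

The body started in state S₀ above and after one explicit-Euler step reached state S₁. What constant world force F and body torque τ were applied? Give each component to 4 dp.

F = (1.3000, 2.3000, 1.2000)
τ = (0.0900, 0.2000, 0.0100)

velocity change Δv = (0.02600000, 0.04600000, 0.02400000)
F = m·Δv/dt = (1.3000, 2.3000, 1.2000)
ω₁ − ω₀ = (0.03440000, 0.17641667, 0.04925000)
gyro term ω₀×Iω₀ = (0.0728, -0.0117, -0.0294)
applied torque τ = (0.0900, 0.2000, 0.0100)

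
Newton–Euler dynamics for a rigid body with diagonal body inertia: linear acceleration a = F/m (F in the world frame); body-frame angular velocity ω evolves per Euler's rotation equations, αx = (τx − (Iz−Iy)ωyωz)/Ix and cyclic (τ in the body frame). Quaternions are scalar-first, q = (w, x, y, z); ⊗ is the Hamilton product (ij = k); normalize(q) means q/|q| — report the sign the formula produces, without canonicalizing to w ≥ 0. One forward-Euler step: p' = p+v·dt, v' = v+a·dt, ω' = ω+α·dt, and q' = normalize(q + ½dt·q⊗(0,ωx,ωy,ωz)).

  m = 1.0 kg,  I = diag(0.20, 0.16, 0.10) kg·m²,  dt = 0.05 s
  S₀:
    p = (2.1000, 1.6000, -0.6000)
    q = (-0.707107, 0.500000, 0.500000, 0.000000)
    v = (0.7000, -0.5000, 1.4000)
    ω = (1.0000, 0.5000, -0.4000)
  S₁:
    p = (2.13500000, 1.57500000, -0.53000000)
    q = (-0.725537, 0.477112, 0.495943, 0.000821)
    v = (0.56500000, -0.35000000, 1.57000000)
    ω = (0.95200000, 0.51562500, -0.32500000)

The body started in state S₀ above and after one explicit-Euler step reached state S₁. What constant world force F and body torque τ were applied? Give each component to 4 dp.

rate change Δω = (-0.04800000, 0.01562500, 0.07500000)
τ = I·(Δω/dt) + ω₀×(Iω₀) = (-0.1800, 0.0100, 0.1300)
v₁ − v₀ = (-0.13500000, 0.15000000, 0.17000000)
m·(v₁−v₀)/dt = (-2.7000, 3.0000, 3.4000)

F = (-2.7000, 3.0000, 3.4000)
τ = (-0.1800, 0.0100, 0.1300)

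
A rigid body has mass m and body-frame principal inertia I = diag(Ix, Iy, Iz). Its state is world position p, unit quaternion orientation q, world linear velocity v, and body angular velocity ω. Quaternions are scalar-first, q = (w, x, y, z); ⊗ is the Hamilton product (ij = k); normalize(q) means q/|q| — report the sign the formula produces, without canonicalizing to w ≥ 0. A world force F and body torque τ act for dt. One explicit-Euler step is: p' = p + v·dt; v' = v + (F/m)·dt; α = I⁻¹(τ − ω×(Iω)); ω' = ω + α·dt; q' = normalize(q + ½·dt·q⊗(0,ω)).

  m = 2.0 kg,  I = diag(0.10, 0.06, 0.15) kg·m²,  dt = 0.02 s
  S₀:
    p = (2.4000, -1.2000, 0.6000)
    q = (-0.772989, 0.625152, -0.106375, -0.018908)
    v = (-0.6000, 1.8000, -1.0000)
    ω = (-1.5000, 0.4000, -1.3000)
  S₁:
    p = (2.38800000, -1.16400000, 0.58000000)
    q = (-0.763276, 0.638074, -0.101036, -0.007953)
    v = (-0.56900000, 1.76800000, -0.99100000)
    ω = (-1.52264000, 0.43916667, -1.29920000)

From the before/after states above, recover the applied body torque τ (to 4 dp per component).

rate change Δω = (-0.02264000, 0.03916667, 0.00080000)
applied torque τ = (-0.1600, 0.0200, 0.0300)

τ = (-0.1600, 0.0200, 0.0300)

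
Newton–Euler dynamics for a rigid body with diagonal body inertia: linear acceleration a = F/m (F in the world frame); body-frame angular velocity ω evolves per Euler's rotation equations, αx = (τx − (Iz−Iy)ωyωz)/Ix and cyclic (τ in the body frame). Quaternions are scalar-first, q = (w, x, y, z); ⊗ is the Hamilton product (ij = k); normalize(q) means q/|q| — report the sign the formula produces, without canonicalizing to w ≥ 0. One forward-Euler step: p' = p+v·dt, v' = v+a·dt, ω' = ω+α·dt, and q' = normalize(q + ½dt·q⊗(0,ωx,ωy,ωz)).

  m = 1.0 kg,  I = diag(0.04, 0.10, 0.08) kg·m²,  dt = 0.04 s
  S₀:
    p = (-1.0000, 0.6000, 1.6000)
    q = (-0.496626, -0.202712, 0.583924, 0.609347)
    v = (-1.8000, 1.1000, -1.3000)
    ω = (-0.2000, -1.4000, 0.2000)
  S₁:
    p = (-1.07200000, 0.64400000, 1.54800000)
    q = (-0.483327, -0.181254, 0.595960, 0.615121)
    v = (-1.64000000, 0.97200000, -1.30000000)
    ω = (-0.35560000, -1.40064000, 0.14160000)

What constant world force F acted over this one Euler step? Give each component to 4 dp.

v₁ − v₀ = (0.16000000, -0.12800000, 0.00000000)
F = m·Δv/dt = (4.0000, -3.2000, 0.0000)

F = (4.0000, -3.2000, 0.0000)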